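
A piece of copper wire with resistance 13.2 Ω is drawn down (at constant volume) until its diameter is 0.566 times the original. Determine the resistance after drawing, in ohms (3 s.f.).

Volume constant ⇒ L' = L/r² with r = 0.566. R' = ρL'/A' = ρ(L/r²)/(πr²d₀²/4) = R/r⁴.
R' = 9.744 × 13.2 = 129 Ω

129 Ω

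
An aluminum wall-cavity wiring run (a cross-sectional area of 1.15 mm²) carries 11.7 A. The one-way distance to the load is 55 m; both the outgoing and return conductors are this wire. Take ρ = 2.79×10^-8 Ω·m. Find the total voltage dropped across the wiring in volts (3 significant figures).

31.2 V

A = 1.15 mm² = 1.150e-06 m²
Total conductor length (both ways) L = 2 × 55 = 110 m
R = ρL/A = (2.79×10^-8)(110)/(1.150e-06) = 2.669 Ω
V = IR = 11.7 × 2.669 = 31.2 V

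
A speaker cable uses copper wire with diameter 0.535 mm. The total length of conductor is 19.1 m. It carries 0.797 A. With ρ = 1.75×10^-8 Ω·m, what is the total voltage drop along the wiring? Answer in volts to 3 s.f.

A = π(d/2)² = π(2.6750e-04 m)² = 2.248e-07 m²
R = ρL/A = (1.75×10^-8)(19.1)/(2.248e-07) = 1.487 Ω
V = IR = 0.797 × 1.487 = 1.19 V

1.19 V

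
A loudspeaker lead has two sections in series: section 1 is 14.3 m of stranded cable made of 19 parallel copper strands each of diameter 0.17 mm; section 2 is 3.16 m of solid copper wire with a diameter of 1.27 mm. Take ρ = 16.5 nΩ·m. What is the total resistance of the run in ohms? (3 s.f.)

0.588 Ω

ρ = 16.5 nΩ·m = 1.65×10^-8 Ω·m
Section 1: A_strand = π(8.5000e-05)² = 2.270e-08 m²; R₁ = ρL/(N·A_s) = (1.65×10^-8)(14.3)/(19×2.270e-08) = 0.5471 Ω
Section 2: A = π(d/2)² = π(6.3500e-04 m)² = 1.267e-06 m²
R₂ = (1.65×10^-8)(3.16)/(1.267e-06) = 0.04116 Ω
R = R₁ + R₂ = 0.588 Ω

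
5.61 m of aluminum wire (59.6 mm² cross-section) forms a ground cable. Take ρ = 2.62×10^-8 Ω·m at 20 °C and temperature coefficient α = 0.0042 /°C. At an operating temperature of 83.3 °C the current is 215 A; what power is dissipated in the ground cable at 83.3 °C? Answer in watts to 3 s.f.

144 W

A = 59.6 mm² = 5.960e-05 m²
R₍20₎ = ρL/A = (2.62×10^-8)(5.61)/(5.960e-05) = 0.002466 Ω
R₍83.3₎ = R₍20₎(1 + αΔT) = 0.002466 × (1 + 0.0042×63.3) = 0.003122 Ω
P = I²R = (215)² × 0.003122 = 144 W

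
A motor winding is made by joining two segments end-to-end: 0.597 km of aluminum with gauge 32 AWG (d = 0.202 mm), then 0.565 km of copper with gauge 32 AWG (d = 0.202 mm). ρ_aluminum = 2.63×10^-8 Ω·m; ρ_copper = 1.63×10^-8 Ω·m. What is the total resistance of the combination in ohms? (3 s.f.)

Segment 1: A = π(0.202/2 mm)² = π(1.0100e-04 m)² = 3.205e-08 m²
R₁ = ρL/A = (2.63×10^-8)(597)/(3.205e-08) = 489.9 Ω
R₂ = (1.63×10^-8)(565)/(3.205e-08) = 287.4 Ω
R = R₁ + R₂ = 777 Ω

777 Ω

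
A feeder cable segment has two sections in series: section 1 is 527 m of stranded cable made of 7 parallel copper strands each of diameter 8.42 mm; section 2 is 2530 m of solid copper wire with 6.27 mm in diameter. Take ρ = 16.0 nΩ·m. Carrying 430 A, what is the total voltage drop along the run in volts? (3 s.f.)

573 V

ρ = 16.0 nΩ·m = 1.60×10^-8 Ω·m
Section 1: A_strand = π(4.2100e-03)² = 5.568e-05 m²; R₁ = ρL/(N·A_s) = (1.60×10^-8)(527)/(7×5.568e-05) = 0.02163 Ω
Section 2: A = π(d/2)² = π(3.1350e-03 m)² = 3.088e-05 m²
R₂ = (1.60×10^-8)(2530)/(3.088e-05) = 1.311 Ω
R = R₁ + R₂ = 1.333 Ω
V = IR = 430 × 1.333 = 573 V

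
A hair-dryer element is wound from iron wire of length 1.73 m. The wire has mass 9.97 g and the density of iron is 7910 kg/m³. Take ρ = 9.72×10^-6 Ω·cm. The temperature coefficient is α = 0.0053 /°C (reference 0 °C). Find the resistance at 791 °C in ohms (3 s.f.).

ρ = 9.72×10^-6 Ω·cm = 9.72×10^-8 Ω·m
A = m/(density·L) = 0.00997/(7910×1.73) = 7.2857e-07 m²
R = ρL/A = (9.72×10^-8)(1.73)/(7.2857e-07) = 0.2308 Ω
R(791 °C) = 0.2308 × (1 + 0.0053×791) = 1.20 Ω

1.20 Ω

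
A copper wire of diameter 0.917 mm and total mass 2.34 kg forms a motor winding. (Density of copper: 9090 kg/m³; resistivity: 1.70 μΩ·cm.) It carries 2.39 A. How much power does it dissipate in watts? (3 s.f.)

ρ = 1.70 μΩ·cm = 1.70×10^-8 Ω·m
A = π(d/2)² = π(4.5850e-04 m)² = 6.6043e-07 m²
L = m/(density·A) = 2.34/(9090×6.6043e-07) = 389.8 m
R = ρL/A = (1.70×10^-8)(389.8)/(6.6043e-07) = 10.03 Ω
P = I²R = (2.39)² × 10.03 = 57.3 W

57.3 W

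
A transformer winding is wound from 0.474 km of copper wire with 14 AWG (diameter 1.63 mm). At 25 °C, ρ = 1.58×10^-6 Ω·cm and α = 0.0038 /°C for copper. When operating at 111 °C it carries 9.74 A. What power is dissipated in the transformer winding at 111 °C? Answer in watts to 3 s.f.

452 W

ρ = 1.58×10^-6 Ω·cm = 1.58×10^-8 Ω·m
A = π(1.63/2 mm)² = π(8.1500e-04 m)² = 2.087e-06 m²
R₍25₎ = ρL/A = (1.58×10^-8)(474)/(2.087e-06) = 3.589 Ω
R₍111₎ = R₍25₎(1 + αΔT) = 3.589 × (1 + 0.0038×86) = 4.762 Ω
P = I²R = (9.74)² × 4.762 = 452 W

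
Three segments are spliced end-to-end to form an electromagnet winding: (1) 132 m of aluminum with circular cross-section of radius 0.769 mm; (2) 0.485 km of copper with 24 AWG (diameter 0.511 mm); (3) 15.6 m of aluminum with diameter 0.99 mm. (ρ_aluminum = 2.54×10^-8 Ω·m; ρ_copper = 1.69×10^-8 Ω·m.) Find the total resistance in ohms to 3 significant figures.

42.3 Ω

Seg 1: A = πr² = π(7.6900e-04 m)² = 1.858e-06 m²
R_1 = (2.54×10^-8)(132)/(1.858e-06) = 1.805 Ω
Seg 2: A = π(0.511/2 mm)² = π(2.5550e-04 m)² = 2.051e-07 m²
R_2 = (1.69×10^-8)(485)/(2.051e-07) = 39.97 Ω
Seg 3: A = π(d/2)² = π(4.9500e-04 m)² = 7.698e-07 m²
R_3 = (2.54×10^-8)(15.6)/(7.698e-07) = 0.5148 Ω
R_total = R_1 + R_2 + R_3 = 42.3 Ω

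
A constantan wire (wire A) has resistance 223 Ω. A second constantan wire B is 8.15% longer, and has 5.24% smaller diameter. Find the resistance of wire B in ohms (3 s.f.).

R ∝ L/d², so R_B/R_A = (1 + 8.15/100) × (1 − 5.24/100)⁻²
= 1.081 × 1.114 = 1.204
R_B = 1.204 × 223 = 269 Ω

269 Ω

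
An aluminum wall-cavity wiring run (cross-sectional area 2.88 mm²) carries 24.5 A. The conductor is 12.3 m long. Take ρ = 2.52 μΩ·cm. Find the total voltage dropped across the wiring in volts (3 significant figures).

2.64 V

ρ = 2.52 μΩ·cm = 2.52×10^-8 Ω·m
A = 2.88 mm² = 2.880e-06 m²
R = ρL/A = (2.52×10^-8)(12.3)/(2.880e-06) = 0.1076 Ω
V = IR = 24.5 × 0.1076 = 2.64 V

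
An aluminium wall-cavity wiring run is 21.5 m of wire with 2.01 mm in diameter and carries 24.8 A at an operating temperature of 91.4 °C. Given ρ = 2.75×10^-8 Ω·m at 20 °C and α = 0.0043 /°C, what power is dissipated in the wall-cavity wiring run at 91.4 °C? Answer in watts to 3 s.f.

A = π(d/2)² = π(1.0050e-03 m)² = 3.173e-06 m²
R₍20₎ = ρL/A = (2.75×10^-8)(21.5)/(3.173e-06) = 0.1863 Ω
R₍91.4₎ = R₍20₎(1 + αΔT) = 0.1863 × (1 + 0.0043×71.4) = 0.2435 Ω
P = I²R = (24.8)² × 0.2435 = 150 W

150 W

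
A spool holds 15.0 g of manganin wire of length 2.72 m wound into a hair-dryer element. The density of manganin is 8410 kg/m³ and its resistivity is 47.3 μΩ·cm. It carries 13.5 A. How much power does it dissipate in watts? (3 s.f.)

ρ = 47.3 μΩ·cm = 4.73×10^-7 Ω·m
A = m/(density·L) = 0.015/(8410×2.72) = 6.5573e-07 m²
R = ρL/A = (4.73×10^-7)(2.72)/(6.5573e-07) = 1.962 Ω
P = I²R = (13.5)² × 1.962 = 358 W

358 W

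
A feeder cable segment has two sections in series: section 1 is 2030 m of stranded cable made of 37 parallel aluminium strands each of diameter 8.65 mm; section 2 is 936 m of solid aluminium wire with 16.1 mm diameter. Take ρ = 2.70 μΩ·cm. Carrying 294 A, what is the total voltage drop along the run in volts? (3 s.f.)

ρ = 2.70 μΩ·cm = 2.70×10^-8 Ω·m
Section 1: A_strand = π(4.3250e-03)² = 5.877e-05 m²; R₁ = ρL/(N·A_s) = (2.70×10^-8)(2030)/(37×5.877e-05) = 0.02521 Ω
Section 2: A = π(d/2)² = π(8.0500e-03 m)² = 2.036e-04 m²
R₂ = (2.70×10^-8)(936)/(2.036e-04) = 0.1241 Ω
R = R₁ + R₂ = 0.1493 Ω
V = IR = 294 × 0.1493 = 43.9 V

43.9 V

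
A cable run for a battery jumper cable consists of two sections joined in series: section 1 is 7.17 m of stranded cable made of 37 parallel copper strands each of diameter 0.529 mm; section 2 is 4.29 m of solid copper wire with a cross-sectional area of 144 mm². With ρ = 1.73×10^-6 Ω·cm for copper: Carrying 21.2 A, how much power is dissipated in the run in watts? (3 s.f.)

7.09 W

ρ = 1.73×10^-6 Ω·cm = 1.73×10^-8 Ω·m
Section 1: A_strand = π(2.6450e-04)² = 2.198e-07 m²; R₁ = ρL/(N·A_s) = (1.73×10^-8)(7.17)/(37×2.198e-07) = 0.01525 Ω
Section 2: A = 144 mm² = 1.440e-04 m²
R₂ = (1.73×10^-8)(4.29)/(1.440e-04) = 5.154×10^-4 Ω
R = R₁ + R₂ = 0.01577 Ω
P = I²R = (21.2)² × 0.01577 = 7.09 W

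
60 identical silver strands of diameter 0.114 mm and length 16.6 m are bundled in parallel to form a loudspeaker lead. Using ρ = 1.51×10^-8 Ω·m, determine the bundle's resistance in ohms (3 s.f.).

A_strand = π(5.7000e-05 m)² = 1.021e-08 m²
R_strand = ρL/A = (1.51×10^-8)(16.6)/(1.021e-08) = 24.56 Ω
R_total = R_strand/N = 24.56/60 = 0.409 Ω

0.409 Ω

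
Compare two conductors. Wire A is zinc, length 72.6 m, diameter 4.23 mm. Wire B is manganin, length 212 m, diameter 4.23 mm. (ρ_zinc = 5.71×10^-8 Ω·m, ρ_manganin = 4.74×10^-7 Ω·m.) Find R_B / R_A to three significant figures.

24.2

R ∝ ρL/d², so R_B/R_A = (ρ_B/ρ_A) × (L_B/L_A)
= (4.74×10^-7/5.71×10^-8) × (212/72.6) = 24.2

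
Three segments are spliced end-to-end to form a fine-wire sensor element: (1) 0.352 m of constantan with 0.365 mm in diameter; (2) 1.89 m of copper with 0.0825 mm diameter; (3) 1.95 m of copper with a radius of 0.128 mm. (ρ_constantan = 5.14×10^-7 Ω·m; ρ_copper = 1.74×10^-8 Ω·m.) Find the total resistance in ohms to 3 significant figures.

Seg 1: A = π(d/2)² = π(1.8250e-04 m)² = 1.046e-07 m²
R_1 = (5.14×10^-7)(0.352)/(1.046e-07) = 1.729 Ω
Seg 2: A = π(d/2)² = π(4.1250e-05 m)² = 5.346e-09 m²
R_2 = (1.74×10^-8)(1.89)/(5.346e-09) = 6.152 Ω
Seg 3: A = πr² = π(1.2800e-04 m)² = 5.147e-08 m²
R_3 = (1.74×10^-8)(1.95)/(5.147e-08) = 0.6592 Ω
R_total = R_1 + R_2 + R_3 = 8.54 Ω

8.54 Ω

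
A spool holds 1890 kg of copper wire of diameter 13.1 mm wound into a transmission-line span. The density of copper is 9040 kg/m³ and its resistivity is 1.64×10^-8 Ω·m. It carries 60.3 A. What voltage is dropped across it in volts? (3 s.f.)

A = π(d/2)² = π(6.5500e-03 m)² = 1.3478e-04 m²
L = m/(density·A) = 1890/(9040×1.3478e-04) = 1551 m
R = ρL/A = (1.64×10^-8)(1551)/(1.3478e-04) = 0.1887 Ω
V = IR = 60.3 × 0.1887 = 11.4 V

11.4 V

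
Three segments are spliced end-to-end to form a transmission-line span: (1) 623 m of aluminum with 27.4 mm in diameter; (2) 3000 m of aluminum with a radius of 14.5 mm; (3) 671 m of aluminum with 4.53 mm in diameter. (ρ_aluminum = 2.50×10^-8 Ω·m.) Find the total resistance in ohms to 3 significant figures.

Seg 1: A = π(d/2)² = π(1.3700e-02 m)² = 5.896e-04 m²
R_1 = (2.50×10^-8)(623)/(5.896e-04) = 0.02641 Ω
Seg 2: A = πr² = π(1.4500e-02 m)² = 6.605e-04 m²
R_2 = (2.50×10^-8)(3000)/(6.605e-04) = 0.1135 Ω
Seg 3: A = π(d/2)² = π(2.2650e-03 m)² = 1.612e-05 m²
R_3 = (2.50×10^-8)(671)/(1.612e-05) = 1.041 Ω
R_total = R_1 + R_2 + R_3 = 1.18 Ω

1.18 Ω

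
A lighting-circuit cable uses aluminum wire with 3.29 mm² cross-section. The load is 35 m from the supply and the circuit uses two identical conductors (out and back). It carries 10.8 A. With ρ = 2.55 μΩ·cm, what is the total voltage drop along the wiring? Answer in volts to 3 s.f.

5.86 V

ρ = 2.55 μΩ·cm = 2.55×10^-8 Ω·m
A = 3.29 mm² = 3.290e-06 m²
Total conductor length (both ways) L = 2 × 35 = 70 m
R = ρL/A = (2.55×10^-8)(70)/(3.290e-06) = 0.5426 Ω
V = IR = 10.8 × 0.5426 = 5.86 V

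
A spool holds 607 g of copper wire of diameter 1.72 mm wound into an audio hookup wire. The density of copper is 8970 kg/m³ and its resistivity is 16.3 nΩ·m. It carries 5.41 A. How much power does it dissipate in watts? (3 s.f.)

5.98 W

ρ = 16.3 nΩ·m = 1.63×10^-8 Ω·m
A = π(d/2)² = π(8.6000e-04 m)² = 2.3235e-06 m²
L = m/(density·A) = 0.607/(8970×2.3235e-06) = 29.12 m
R = ρL/A = (1.63×10^-8)(29.12)/(2.3235e-06) = 0.2043 Ω
P = I²R = (5.41)² × 0.2043 = 5.98 W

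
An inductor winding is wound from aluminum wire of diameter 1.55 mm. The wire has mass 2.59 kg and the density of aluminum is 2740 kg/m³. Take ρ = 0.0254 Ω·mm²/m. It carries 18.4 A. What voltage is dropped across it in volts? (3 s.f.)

ρ = 0.0254 Ω·mm²/m = 2.54×10^-8 Ω·m
A = π(d/2)² = π(7.7500e-04 m)² = 1.8869e-06 m²
L = m/(density·A) = 2.59/(2740×1.8869e-06) = 501 m
R = ρL/A = (2.54×10^-8)(501)/(1.8869e-06) = 6.743 Ω
V = IR = 18.4 × 6.743 = 124 V

124 V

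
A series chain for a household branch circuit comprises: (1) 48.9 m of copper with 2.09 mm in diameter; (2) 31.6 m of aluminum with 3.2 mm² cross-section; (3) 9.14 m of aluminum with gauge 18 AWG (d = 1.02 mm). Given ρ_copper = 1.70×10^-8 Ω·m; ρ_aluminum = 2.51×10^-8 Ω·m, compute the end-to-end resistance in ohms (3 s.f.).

Seg 1: A = π(d/2)² = π(1.0450e-03 m)² = 3.431e-06 m²
R_1 = (1.70×10^-8)(48.9)/(3.431e-06) = 0.2423 Ω
Seg 2: A = 3.2 mm² = 3.200e-06 m²
R_2 = (2.51×10^-8)(31.6)/(3.200e-06) = 0.2479 Ω
Seg 3: A = π(1.02/2 mm)² = π(5.1000e-04 m)² = 8.171e-07 m²
R_3 = (2.51×10^-8)(9.14)/(8.171e-07) = 0.2808 Ω
R_total = R_1 + R_2 + R_3 = 0.771 Ω

0.771 Ω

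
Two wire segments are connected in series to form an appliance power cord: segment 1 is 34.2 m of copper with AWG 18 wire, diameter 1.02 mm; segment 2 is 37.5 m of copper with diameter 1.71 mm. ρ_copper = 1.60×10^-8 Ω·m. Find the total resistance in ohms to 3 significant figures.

0.931 Ω

Segment 1: A = π(1.02/2 mm)² = π(5.1000e-04 m)² = 8.171e-07 m²
R₁ = ρL/A = (1.60×10^-8)(34.2)/(8.171e-07) = 0.6697 Ω
Segment 2: A = π(d/2)² = π(8.5500e-04 m)² = 2.297e-06 m²
R₂ = (1.60×10^-8)(37.5)/(2.297e-06) = 0.2613 Ω
R = R₁ + R₂ = 0.931 Ω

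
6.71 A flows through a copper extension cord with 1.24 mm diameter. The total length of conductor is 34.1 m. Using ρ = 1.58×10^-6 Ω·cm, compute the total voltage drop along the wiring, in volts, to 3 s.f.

ρ = 1.58×10^-6 Ω·cm = 1.58×10^-8 Ω·m
A = π(d/2)² = π(6.2000e-04 m)² = 1.208e-06 m²
R = ρL/A = (1.58×10^-8)(34.1)/(1.208e-06) = 0.4461 Ω
V = IR = 6.71 × 0.4461 = 2.99 V

2.99 V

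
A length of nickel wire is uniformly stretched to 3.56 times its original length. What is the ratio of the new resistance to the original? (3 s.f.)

12.7

Volume constant ⇒ A' = A/k with k = 3.56. R' = ρ(kL)/(A/k) = k²R.
Factor = 12.7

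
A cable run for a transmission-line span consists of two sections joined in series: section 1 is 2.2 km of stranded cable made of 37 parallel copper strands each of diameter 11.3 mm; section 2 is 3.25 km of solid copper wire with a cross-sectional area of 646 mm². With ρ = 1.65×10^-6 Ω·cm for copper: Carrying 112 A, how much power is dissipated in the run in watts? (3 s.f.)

ρ = 1.65×10^-6 Ω·cm = 1.65×10^-8 Ω·m
Section 1: A_strand = π(5.6500e-03)² = 1.003e-04 m²; R₁ = ρL/(N·A_s) = (1.65×10^-8)(2200)/(37×1.003e-04) = 0.009783 Ω
Section 2: A = 646 mm² = 6.460e-04 m²
R₂ = (1.65×10^-8)(3250)/(6.460e-04) = 0.08301 Ω
R = R₁ + R₂ = 0.09279 Ω
P = I²R = (112)² × 0.09279 = 1160 W

1160 W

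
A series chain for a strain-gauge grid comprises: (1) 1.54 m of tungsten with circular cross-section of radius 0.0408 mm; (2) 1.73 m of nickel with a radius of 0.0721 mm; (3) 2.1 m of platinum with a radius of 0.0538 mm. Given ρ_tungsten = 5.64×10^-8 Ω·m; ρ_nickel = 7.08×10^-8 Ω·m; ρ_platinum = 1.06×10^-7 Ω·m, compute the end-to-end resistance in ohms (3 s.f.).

Seg 1: A = πr² = π(4.0800e-05 m)² = 5.230e-09 m²
R_1 = (5.64×10^-8)(1.54)/(5.230e-09) = 16.61 Ω
Seg 2: A = πr² = π(7.2100e-05 m)² = 1.633e-08 m²
R_2 = (7.08×10^-8)(1.73)/(1.633e-08) = 7.5 Ω
Seg 3: A = πr² = π(5.3800e-05 m)² = 9.093e-09 m²
R_3 = (1.06×10^-7)(2.1)/(9.093e-09) = 24.48 Ω
R_total = R_1 + R_2 + R_3 = 48.6 Ω

48.6 Ω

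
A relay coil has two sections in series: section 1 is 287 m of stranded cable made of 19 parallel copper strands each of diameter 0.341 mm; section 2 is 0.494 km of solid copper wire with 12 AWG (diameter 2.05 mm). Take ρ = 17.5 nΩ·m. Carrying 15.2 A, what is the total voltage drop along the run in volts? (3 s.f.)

ρ = 17.5 nΩ·m = 1.75×10^-8 Ω·m
Section 1: A_strand = π(1.7050e-04)² = 9.133e-08 m²; R₁ = ρL/(N·A_s) = (1.75×10^-8)(287)/(19×9.133e-08) = 2.894 Ω
Section 2: A = π(2.05/2 mm)² = π(1.0250e-03 m)² = 3.301e-06 m²
R₂ = (1.75×10^-8)(494)/(3.301e-06) = 2.619 Ω
R = R₁ + R₂ = 5.514 Ω
V = IR = 15.2 × 5.514 = 83.8 V

83.8 V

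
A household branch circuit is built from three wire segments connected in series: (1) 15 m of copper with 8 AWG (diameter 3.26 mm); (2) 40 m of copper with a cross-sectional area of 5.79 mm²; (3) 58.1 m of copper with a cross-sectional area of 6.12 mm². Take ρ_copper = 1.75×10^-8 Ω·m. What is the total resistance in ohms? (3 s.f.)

Seg 1: A = π(3.26/2 mm)² = π(1.6300e-03 m)² = 8.347e-06 m²
R_1 = (1.75×10^-8)(15)/(8.347e-06) = 0.03145 Ω
Seg 2: A = 5.79 mm² = 5.790e-06 m²
R_2 = (1.75×10^-8)(40)/(5.790e-06) = 0.1209 Ω
Seg 3: A = 6.12 mm² = 6.120e-06 m²
R_3 = (1.75×10^-8)(58.1)/(6.120e-06) = 0.1661 Ω
R_total = R_1 + R_2 + R_3 = 0.318 Ω

0.318 Ω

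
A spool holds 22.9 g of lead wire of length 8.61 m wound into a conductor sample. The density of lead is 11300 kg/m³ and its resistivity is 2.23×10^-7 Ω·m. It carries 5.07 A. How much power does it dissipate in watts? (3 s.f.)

A = m/(density·L) = 0.0229/(11300×8.61) = 2.3537e-07 m²
R = ρL/A = (2.23×10^-7)(8.61)/(2.3537e-07) = 8.157 Ω
P = I²R = (5.07)² × 8.157 = 210 W

210 W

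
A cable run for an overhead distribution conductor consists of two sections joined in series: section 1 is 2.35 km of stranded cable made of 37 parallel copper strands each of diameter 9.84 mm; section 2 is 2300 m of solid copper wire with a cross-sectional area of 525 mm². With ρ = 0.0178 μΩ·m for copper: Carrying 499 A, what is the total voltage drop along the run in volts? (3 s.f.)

ρ = 0.0178 μΩ·m = 1.78×10^-8 Ω·m
Section 1: A_strand = π(4.9200e-03)² = 7.605e-05 m²; R₁ = ρL/(N·A_s) = (1.78×10^-8)(2350)/(37×7.605e-05) = 0.01487 Ω
Section 2: A = 525 mm² = 5.250e-04 m²
R₂ = (1.78×10^-8)(2300)/(5.250e-04) = 0.07798 Ω
R = R₁ + R₂ = 0.09285 Ω
V = IR = 499 × 0.09285 = 46.3 V

46.3 V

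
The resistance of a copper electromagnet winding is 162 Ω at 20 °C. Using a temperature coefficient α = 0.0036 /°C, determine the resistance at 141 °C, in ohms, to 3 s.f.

ΔT = 141 − 20 = 121 °C
R = R₀(1 + αΔT) = 162 × (1 + 0.0036×121) = 162 × 1.436 = 233 Ω

233 Ω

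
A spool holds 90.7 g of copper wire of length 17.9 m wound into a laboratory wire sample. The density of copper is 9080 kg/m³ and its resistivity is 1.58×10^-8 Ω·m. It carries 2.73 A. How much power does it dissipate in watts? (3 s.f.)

A = m/(density·L) = 0.0907/(9080×17.9) = 5.5804e-07 m²
R = ρL/A = (1.58×10^-8)(17.9)/(5.5804e-07) = 0.5068 Ω
P = I²R = (2.73)² × 0.5068 = 3.78 W

3.78 W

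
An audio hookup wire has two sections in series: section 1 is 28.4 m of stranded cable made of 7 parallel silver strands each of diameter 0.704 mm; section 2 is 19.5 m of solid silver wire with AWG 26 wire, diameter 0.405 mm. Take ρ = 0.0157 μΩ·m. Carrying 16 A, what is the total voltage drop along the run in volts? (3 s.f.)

ρ = 0.0157 μΩ·m = 1.57×10^-8 Ω·m
Section 1: A_strand = π(3.5200e-04)² = 3.893e-07 m²; R₁ = ρL/(N·A_s) = (1.57×10^-8)(28.4)/(7×3.893e-07) = 0.1636 Ω
Section 2: A = π(0.405/2 mm)² = π(2.0250e-04 m)² = 1.288e-07 m²
R₂ = (1.57×10^-8)(19.5)/(1.288e-07) = 2.376 Ω
R = R₁ + R₂ = 2.54 Ω
V = IR = 16 × 2.54 = 40.6 V

40.6 V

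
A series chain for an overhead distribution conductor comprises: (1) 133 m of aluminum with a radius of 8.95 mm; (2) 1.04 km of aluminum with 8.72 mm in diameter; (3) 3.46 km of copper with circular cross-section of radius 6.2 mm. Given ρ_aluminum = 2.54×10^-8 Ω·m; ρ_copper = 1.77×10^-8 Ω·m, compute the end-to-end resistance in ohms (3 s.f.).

0.963 Ω

Seg 1: A = πr² = π(8.9500e-03 m)² = 2.516e-04 m²
R_1 = (2.54×10^-8)(133)/(2.516e-04) = 0.01342 Ω
Seg 2: A = π(d/2)² = π(4.3600e-03 m)² = 5.972e-05 m²
R_2 = (2.54×10^-8)(1040)/(5.972e-05) = 0.4423 Ω
Seg 3: A = πr² = π(6.2000e-03 m)² = 1.208e-04 m²
R_3 = (1.77×10^-8)(3460)/(1.208e-04) = 0.5071 Ω
R_total = R_1 + R_2 + R_3 = 0.963 Ω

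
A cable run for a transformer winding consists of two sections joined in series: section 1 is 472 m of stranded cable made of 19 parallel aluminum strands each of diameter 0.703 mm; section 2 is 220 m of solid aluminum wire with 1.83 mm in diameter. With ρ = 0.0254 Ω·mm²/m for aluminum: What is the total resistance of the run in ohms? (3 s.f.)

3.75 Ω

ρ = 0.0254 Ω·mm²/m = 2.54×10^-8 Ω·m
Section 1: A_strand = π(3.5150e-04)² = 3.882e-07 m²; R₁ = ρL/(N·A_s) = (2.54×10^-8)(472)/(19×3.882e-07) = 1.626 Ω
Section 2: A = π(d/2)² = π(9.1500e-04 m)² = 2.630e-06 m²
R₂ = (2.54×10^-8)(220)/(2.630e-06) = 2.125 Ω
R = R₁ + R₂ = 3.75 Ω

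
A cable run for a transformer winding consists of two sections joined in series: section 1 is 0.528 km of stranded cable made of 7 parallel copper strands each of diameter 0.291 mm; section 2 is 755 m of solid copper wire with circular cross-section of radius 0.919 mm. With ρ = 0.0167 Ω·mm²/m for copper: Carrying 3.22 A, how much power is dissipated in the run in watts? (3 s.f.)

ρ = 0.0167 Ω·mm²/m = 1.67×10^-8 Ω·m
Section 1: A_strand = π(1.4550e-04)² = 6.651e-08 m²; R₁ = ρL/(N·A_s) = (1.67×10^-8)(528)/(7×6.651e-08) = 18.94 Ω
Section 2: A = πr² = π(9.1900e-04 m)² = 2.653e-06 m²
R₂ = (1.67×10^-8)(755)/(2.653e-06) = 4.752 Ω
R = R₁ + R₂ = 23.69 Ω
P = I²R = (3.22)² × 23.69 = 246 W

246 W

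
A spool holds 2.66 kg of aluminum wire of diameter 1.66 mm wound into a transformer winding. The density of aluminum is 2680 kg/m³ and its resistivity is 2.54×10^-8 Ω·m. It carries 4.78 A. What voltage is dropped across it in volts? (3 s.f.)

25.7 V

A = π(d/2)² = π(8.3000e-04 m)² = 2.1642e-06 m²
L = m/(density·A) = 2.66/(2680×2.1642e-06) = 458.6 m
R = ρL/A = (2.54×10^-8)(458.6)/(2.1642e-06) = 5.382 Ω
V = IR = 4.78 × 5.382 = 25.7 V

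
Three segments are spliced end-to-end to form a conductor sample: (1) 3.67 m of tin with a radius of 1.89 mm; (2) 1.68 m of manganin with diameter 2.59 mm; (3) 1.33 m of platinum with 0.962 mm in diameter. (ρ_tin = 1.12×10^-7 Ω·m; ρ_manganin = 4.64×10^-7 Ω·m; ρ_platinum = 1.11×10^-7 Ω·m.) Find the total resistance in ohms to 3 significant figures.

Seg 1: A = πr² = π(1.8900e-03 m)² = 1.122e-05 m²
R_1 = (1.12×10^-7)(3.67)/(1.122e-05) = 0.03663 Ω
Seg 2: A = π(d/2)² = π(1.2950e-03 m)² = 5.269e-06 m²
R_2 = (4.64×10^-7)(1.68)/(5.269e-06) = 0.148 Ω
Seg 3: A = π(d/2)² = π(4.8100e-04 m)² = 7.268e-07 m²
R_3 = (1.11×10^-7)(1.33)/(7.268e-07) = 0.2031 Ω
R_total = R_1 + R_2 + R_3 = 0.388 Ω

0.388 Ω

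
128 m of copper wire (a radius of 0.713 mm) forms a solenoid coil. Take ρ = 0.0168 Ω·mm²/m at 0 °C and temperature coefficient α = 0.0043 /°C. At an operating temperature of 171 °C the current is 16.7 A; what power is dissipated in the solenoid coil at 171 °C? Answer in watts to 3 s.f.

ρ = 0.0168 Ω·mm²/m = 1.68×10^-8 Ω·m
A = πr² = π(7.1300e-04 m)² = 1.597e-06 m²
R₍0₎ = ρL/A = (1.68×10^-8)(128)/(1.597e-06) = 1.346 Ω
R₍171₎ = R₍0₎(1 + αΔT) = 1.346 × (1 + 0.0043×171) = 2.336 Ω
P = I²R = (16.7)² × 2.336 = 652 W

652 W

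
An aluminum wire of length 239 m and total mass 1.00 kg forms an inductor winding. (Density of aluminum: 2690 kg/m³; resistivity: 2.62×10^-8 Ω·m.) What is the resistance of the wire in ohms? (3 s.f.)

4.03 Ω

A = m/(density·L) = 1/(2690×239) = 1.5554e-06 m²
R = ρL/A = (2.62×10^-8)(239)/(1.5554e-06) = 4.03 Ω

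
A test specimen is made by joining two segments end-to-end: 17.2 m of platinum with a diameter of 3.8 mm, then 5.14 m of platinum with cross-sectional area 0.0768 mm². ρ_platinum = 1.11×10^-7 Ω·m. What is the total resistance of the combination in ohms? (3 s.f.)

Segment 1: A = π(d/2)² = π(1.9000e-03 m)² = 1.134e-05 m²
R₁ = ρL/A = (1.11×10^-7)(17.2)/(1.134e-05) = 0.1683 Ω
Segment 2: A = 0.0768 mm² = 7.680e-08 m²
R₂ = (1.11×10^-7)(5.14)/(7.680e-08) = 7.429 Ω
R = R₁ + R₂ = 7.60 Ω

7.60 Ω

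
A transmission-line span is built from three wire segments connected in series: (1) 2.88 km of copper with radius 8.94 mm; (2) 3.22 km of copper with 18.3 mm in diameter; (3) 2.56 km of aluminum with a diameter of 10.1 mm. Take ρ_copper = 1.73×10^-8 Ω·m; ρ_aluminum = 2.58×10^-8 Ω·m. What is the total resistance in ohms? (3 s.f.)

Seg 1: A = πr² = π(8.9400e-03 m)² = 2.511e-04 m²
R_1 = (1.73×10^-8)(2880)/(2.511e-04) = 0.1984 Ω
Seg 2: A = π(d/2)² = π(9.1500e-03 m)² = 2.630e-04 m²
R_2 = (1.73×10^-8)(3220)/(2.630e-04) = 0.2118 Ω
Seg 3: A = π(d/2)² = π(5.0500e-03 m)² = 8.012e-05 m²
R_3 = (2.58×10^-8)(2560)/(8.012e-05) = 0.8244 Ω
R_total = R_1 + R_2 + R_3 = 1.23 Ω

1.23 Ω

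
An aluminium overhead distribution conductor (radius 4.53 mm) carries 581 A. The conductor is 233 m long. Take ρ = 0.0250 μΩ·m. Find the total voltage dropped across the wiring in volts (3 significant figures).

ρ = 0.0250 μΩ·m = 2.50×10^-8 Ω·m
A = πr² = π(4.5300e-03 m)² = 6.447e-05 m²
R = ρL/A = (2.50×10^-8)(233)/(6.447e-05) = 0.09035 Ω
V = IR = 581 × 0.09035 = 52.5 V

52.5 V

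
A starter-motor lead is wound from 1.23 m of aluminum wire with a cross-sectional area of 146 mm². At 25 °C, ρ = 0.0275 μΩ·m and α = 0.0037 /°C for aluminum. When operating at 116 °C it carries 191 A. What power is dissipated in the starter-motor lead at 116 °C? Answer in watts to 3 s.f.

11.3 W

ρ = 0.0275 μΩ·m = 2.75×10^-8 Ω·m
A = 146 mm² = 1.460e-04 m²
R₍25₎ = ρL/A = (2.75×10^-8)(1.23)/(1.460e-04) = 2.317×10^-4 Ω
R₍116₎ = R₍25₎(1 + αΔT) = 2.317×10^-4 × (1 + 0.0037×91) = 3.097×10^-4 Ω
P = I²R = (191)² × 3.097×10^-4 = 11.3 W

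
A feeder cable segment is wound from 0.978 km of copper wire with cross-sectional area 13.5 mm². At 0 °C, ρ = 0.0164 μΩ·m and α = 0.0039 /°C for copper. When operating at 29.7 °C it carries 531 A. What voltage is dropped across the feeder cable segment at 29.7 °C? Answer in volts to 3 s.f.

704 V

ρ = 0.0164 μΩ·m = 1.64×10^-8 Ω·m
A = 13.5 mm² = 1.350e-05 m²
R₍0₎ = ρL/A = (1.64×10^-8)(978)/(1.350e-05) = 1.188 Ω
R₍29.7₎ = R₍0₎(1 + αΔT) = 1.188 × (1 + 0.0039×29.7) = 1.326 Ω
V = IR = 531 × 1.326 = 704 V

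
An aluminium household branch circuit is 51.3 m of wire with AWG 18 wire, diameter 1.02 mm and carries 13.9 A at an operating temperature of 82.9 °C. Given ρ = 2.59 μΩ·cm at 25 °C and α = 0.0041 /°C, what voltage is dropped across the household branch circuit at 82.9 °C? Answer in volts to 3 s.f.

28.0 V

ρ = 2.59 μΩ·cm = 2.59×10^-8 Ω·m
A = π(1.02/2 mm)² = π(5.1000e-04 m)² = 8.171e-07 m²
R₍25₎ = ρL/A = (2.59×10^-8)(51.3)/(8.171e-07) = 1.626 Ω
R₍82.9₎ = R₍25₎(1 + αΔT) = 1.626 × (1 + 0.0041×57.9) = 2.012 Ω
V = IR = 13.9 × 2.012 = 28.0 V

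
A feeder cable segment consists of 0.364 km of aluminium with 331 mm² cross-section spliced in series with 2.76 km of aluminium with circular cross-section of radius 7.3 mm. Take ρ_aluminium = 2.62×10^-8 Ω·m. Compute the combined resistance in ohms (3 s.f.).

Segment 1: A = 331 mm² = 3.310e-04 m²
R₁ = ρL/A = (2.62×10^-8)(364)/(3.310e-04) = 0.02881 Ω
Segment 2: A = πr² = π(7.3000e-03 m)² = 1.674e-04 m²
R₂ = (2.62×10^-8)(2760)/(1.674e-04) = 0.4319 Ω
R = R₁ + R₂ = 0.461 Ω

0.461 Ω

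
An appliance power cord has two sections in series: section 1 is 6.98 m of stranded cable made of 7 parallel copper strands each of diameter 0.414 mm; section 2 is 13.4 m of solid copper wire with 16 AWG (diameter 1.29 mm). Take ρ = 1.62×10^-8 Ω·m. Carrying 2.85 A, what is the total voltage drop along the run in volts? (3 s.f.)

Section 1: A_strand = π(2.0700e-04)² = 1.346e-07 m²; R₁ = ρL/(N·A_s) = (1.62×10^-8)(6.98)/(7×1.346e-07) = 0.12 Ω
Section 2: A = π(1.29/2 mm)² = π(6.4500e-04 m)² = 1.307e-06 m²
R₂ = (1.62×10^-8)(13.4)/(1.307e-06) = 0.1661 Ω
R = R₁ + R₂ = 0.2861 Ω
V = IR = 2.85 × 0.2861 = 0.815 V

0.815 V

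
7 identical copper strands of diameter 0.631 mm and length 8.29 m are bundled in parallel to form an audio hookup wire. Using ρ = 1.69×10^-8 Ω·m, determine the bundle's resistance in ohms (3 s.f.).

A_strand = π(3.1550e-04 m)² = 3.127e-07 m²
R_strand = ρL/A = (1.69×10^-8)(8.29)/(3.127e-07) = 0.448 Ω
R_total = R_strand/N = 0.448/7 = 0.0640 Ω

0.0640 Ω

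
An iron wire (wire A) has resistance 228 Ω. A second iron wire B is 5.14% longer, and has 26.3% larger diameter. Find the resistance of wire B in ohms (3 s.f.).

150 Ω

R ∝ L/d², so R_B/R_A = (1 + 5.14/100) × (1 + 26.3/100)⁻²
= 1.051 × 0.6269 = 0.6591
R_B = 0.6591 × 228 = 150 Ω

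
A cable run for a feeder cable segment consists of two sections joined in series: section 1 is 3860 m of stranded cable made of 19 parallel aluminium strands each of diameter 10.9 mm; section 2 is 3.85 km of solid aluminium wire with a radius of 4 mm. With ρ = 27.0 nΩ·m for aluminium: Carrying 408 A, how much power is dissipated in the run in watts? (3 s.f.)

3.54×10^5 W

ρ = 27.0 nΩ·m = 2.70×10^-8 Ω·m
Section 1: A_strand = π(5.4500e-03)² = 9.331e-05 m²; R₁ = ρL/(N·A_s) = (2.70×10^-8)(3860)/(19×9.331e-05) = 0.05878 Ω
Section 2: A = πr² = π(4.0000e-03 m)² = 5.027e-05 m²
R₂ = (2.70×10^-8)(3850)/(5.027e-05) = 2.068 Ω
R = R₁ + R₂ = 2.127 Ω
P = I²R = (408)² × 2.127 = 3.54×10^5 W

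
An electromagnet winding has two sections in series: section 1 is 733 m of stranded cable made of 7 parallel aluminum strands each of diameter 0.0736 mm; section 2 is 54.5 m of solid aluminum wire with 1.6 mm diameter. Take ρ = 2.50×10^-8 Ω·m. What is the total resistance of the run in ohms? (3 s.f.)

616 Ω

Section 1: A_strand = π(3.6800e-05)² = 4.254e-09 m²; R₁ = ρL/(N·A_s) = (2.50×10^-8)(733)/(7×4.254e-09) = 615.3 Ω
Section 2: A = π(d/2)² = π(8.0000e-04 m)² = 2.011e-06 m²
R₂ = (2.50×10^-8)(54.5)/(2.011e-06) = 0.6777 Ω
R = R₁ + R₂ = 616 Ω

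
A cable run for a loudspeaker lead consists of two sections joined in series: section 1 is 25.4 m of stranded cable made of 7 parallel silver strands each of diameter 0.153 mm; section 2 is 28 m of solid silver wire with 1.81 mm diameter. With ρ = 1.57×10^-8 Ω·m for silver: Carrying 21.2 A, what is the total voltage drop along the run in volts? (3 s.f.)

69.3 V

Section 1: A_strand = π(7.6500e-05)² = 1.839e-08 m²; R₁ = ρL/(N·A_s) = (1.57×10^-8)(25.4)/(7×1.839e-08) = 3.099 Ω
Section 2: A = π(d/2)² = π(9.0500e-04 m)² = 2.573e-06 m²
R₂ = (1.57×10^-8)(28)/(2.573e-06) = 0.1708 Ω
R = R₁ + R₂ = 3.269 Ω
V = IR = 21.2 × 3.269 = 69.3 V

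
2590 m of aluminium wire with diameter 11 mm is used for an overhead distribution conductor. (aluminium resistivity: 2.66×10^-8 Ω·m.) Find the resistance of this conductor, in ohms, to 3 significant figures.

A = π(d/2)² = π(5.5000e-03 m)² = 9.503e-05 m²
R = ρL/A = (2.66×10^-8)(2590 m)/(9.503e-05 m²) = 0.725 Ω

0.725 Ω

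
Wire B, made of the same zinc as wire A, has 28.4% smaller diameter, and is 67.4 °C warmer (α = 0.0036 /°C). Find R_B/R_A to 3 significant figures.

R ∝ ρL/d² with ρ ∝ (1+αΔT), so R_B/R_A = (1 − 28.4/100)⁻² × (1 + 0.0036×67.4)
= 1.951 × 1.243 = 2.42

2.42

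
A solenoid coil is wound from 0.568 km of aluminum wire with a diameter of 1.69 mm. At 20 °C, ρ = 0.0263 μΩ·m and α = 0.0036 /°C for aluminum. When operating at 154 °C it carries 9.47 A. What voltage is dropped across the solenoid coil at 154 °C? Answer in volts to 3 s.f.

93.5 V

ρ = 0.0263 μΩ·m = 2.63×10^-8 Ω·m
A = π(d/2)² = π(8.4500e-04 m)² = 2.243e-06 m²
R₍20₎ = ρL/A = (2.63×10^-8)(568)/(2.243e-06) = 6.659 Ω
R₍154₎ = R₍20₎(1 + αΔT) = 6.659 × (1 + 0.0036×134) = 9.872 Ω
V = IR = 9.47 × 9.872 = 93.5 V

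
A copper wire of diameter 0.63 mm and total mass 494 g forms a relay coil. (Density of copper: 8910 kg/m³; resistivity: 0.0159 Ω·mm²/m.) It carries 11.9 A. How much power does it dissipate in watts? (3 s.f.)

ρ = 0.0159 Ω·mm²/m = 1.59×10^-8 Ω·m
A = π(d/2)² = π(3.1500e-04 m)² = 3.1172e-07 m²
L = m/(density·A) = 0.494/(8910×3.1172e-07) = 177.9 m
R = ρL/A = (1.59×10^-8)(177.9)/(3.1172e-07) = 9.072 Ω
P = I²R = (11.9)² × 9.072 = 1280 W

1280 W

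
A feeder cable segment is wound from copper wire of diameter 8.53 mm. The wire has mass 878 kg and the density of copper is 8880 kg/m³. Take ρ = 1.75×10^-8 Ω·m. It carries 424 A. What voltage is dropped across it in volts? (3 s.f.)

A = π(d/2)² = π(4.2650e-03 m)² = 5.7146e-05 m²
L = m/(density·A) = 878/(8880×5.7146e-05) = 1730 m
R = ρL/A = (1.75×10^-8)(1730)/(5.7146e-05) = 0.5298 Ω
V = IR = 424 × 0.5298 = 225 V

225 V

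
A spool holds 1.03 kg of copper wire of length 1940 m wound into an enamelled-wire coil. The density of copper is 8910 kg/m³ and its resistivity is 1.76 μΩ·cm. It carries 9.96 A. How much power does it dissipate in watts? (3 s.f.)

ρ = 1.76 μΩ·cm = 1.76×10^-8 Ω·m
A = m/(density·L) = 1.03/(8910×1940) = 5.9588e-08 m²
R = ρL/A = (1.76×10^-8)(1940)/(5.9588e-08) = 573 Ω
P = I²R = (9.96)² × 573 = 56800 W

56800 W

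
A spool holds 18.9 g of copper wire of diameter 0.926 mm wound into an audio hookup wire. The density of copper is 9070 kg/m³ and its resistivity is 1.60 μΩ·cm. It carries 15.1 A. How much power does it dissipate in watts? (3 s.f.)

16.8 W

ρ = 1.60 μΩ·cm = 1.60×10^-8 Ω·m
A = π(d/2)² = π(4.6300e-04 m)² = 6.7346e-07 m²
L = m/(density·A) = 0.0189/(9070×6.7346e-07) = 3.094 m
R = ρL/A = (1.60×10^-8)(3.094)/(6.7346e-07) = 0.07351 Ω
P = I²R = (15.1)² × 0.07351 = 16.8 W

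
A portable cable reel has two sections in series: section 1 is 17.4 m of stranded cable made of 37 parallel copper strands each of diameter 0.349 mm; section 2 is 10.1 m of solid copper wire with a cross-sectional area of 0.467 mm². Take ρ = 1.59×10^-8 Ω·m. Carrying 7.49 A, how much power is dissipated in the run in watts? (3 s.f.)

23.7 W

Section 1: A_strand = π(1.7450e-04)² = 9.566e-08 m²; R₁ = ρL/(N·A_s) = (1.59×10^-8)(17.4)/(37×9.566e-08) = 0.07816 Ω
Section 2: A = 0.467 mm² = 4.670e-07 m²
R₂ = (1.59×10^-8)(10.1)/(4.670e-07) = 0.3439 Ω
R = R₁ + R₂ = 0.422 Ω
P = I²R = (7.49)² × 0.422 = 23.7 W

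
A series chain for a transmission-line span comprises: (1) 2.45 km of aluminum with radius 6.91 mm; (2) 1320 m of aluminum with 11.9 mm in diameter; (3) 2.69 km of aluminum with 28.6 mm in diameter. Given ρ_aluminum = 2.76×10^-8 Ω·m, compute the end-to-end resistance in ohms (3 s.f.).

Seg 1: A = πr² = π(6.9100e-03 m)² = 1.500e-04 m²
R_1 = (2.76×10^-8)(2450)/(1.500e-04) = 0.4508 Ω
Seg 2: A = π(d/2)² = π(5.9500e-03 m)² = 1.112e-04 m²
R_2 = (2.76×10^-8)(1320)/(1.112e-04) = 0.3276 Ω
Seg 3: A = π(d/2)² = π(1.4300e-02 m)² = 6.424e-04 m²
R_3 = (2.76×10^-8)(2690)/(6.424e-04) = 0.1156 Ω
R_total = R_1 + R_2 + R_3 = 0.894 Ω

0.894 Ω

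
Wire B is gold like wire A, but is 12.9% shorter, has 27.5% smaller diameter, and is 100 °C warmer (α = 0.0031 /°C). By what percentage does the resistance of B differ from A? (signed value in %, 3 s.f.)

R ∝ ρL/d² with ρ ∝ (1+αΔT), so R_B/R_A = (1 − 12.9/100) × (1 − 27.5/100)⁻² × (1 + 0.0031×100)
= 0.871 × 1.903 × 1.31 = 2.171
(R_B − R_A)/R_A = 2.171 − 1 = 117%

117%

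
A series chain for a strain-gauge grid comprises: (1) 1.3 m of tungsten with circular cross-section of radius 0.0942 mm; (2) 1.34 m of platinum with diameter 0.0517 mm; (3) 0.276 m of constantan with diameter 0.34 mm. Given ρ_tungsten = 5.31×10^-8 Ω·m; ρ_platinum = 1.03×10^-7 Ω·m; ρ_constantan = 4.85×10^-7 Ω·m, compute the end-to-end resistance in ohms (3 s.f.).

69.7 Ω

Seg 1: A = πr² = π(9.4200e-05 m)² = 2.788e-08 m²
R_1 = (5.31×10^-8)(1.3)/(2.788e-08) = 2.476 Ω
Seg 2: A = π(d/2)² = π(2.5850e-05 m)² = 2.099e-09 m²
R_2 = (1.03×10^-7)(1.34)/(2.099e-09) = 65.75 Ω
Seg 3: A = π(d/2)² = π(1.7000e-04 m)² = 9.079e-08 m²
R_3 = (4.85×10^-7)(0.276)/(9.079e-08) = 1.474 Ω
R_total = R_1 + R_2 + R_3 = 69.7 Ω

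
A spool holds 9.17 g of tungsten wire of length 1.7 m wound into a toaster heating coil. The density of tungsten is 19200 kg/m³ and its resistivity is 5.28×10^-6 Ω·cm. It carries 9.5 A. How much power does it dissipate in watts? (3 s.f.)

28.8 W

ρ = 5.28×10^-6 Ω·cm = 5.28×10^-8 Ω·m
A = m/(density·L) = 0.00917/(19200×1.7) = 2.8094e-07 m²
R = ρL/A = (5.28×10^-8)(1.7)/(2.8094e-07) = 0.3195 Ω
P = I²R = (9.5)² × 0.3195 = 28.8 W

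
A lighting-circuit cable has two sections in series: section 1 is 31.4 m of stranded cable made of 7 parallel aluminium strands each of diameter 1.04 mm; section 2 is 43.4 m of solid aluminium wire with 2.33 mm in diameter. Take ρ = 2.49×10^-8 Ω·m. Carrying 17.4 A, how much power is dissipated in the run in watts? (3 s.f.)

117 W

Section 1: A_strand = π(5.2000e-04)² = 8.495e-07 m²; R₁ = ρL/(N·A_s) = (2.49×10^-8)(31.4)/(7×8.495e-07) = 0.1315 Ω
Section 2: A = π(d/2)² = π(1.1650e-03 m)² = 4.264e-06 m²
R₂ = (2.49×10^-8)(43.4)/(4.264e-06) = 0.2534 Ω
R = R₁ + R₂ = 0.3849 Ω
P = I²R = (17.4)² × 0.3849 = 117 W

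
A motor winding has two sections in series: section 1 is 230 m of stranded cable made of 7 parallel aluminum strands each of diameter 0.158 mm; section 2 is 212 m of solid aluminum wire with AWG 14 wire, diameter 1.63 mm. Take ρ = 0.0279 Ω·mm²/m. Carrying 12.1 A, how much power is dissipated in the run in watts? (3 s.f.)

ρ = 0.0279 Ω·mm²/m = 2.79×10^-8 Ω·m
Section 1: A_strand = π(7.9000e-05)² = 1.961e-08 m²; R₁ = ρL/(N·A_s) = (2.79×10^-8)(230)/(7×1.961e-08) = 46.76 Ω
Section 2: A = π(1.63/2 mm)² = π(8.1500e-04 m)² = 2.087e-06 m²
R₂ = (2.79×10^-8)(212)/(2.087e-06) = 2.834 Ω
R = R₁ + R₂ = 49.59 Ω
P = I²R = (12.1)² × 49.59 = 7260 W

7260 W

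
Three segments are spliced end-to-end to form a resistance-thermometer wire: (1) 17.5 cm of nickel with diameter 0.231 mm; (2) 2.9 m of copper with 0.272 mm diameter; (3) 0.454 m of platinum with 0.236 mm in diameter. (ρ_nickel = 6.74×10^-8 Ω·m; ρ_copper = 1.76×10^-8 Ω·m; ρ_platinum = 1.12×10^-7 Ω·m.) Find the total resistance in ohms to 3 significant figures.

Seg 1: A = π(d/2)² = π(1.1550e-04 m)² = 4.191e-08 m²
R_1 = (6.74×10^-8)(0.175)/(4.191e-08) = 0.2814 Ω
Seg 2: A = π(d/2)² = π(1.3600e-04 m)² = 5.811e-08 m²
R_2 = (1.76×10^-8)(2.9)/(5.811e-08) = 0.8784 Ω
Seg 3: A = π(d/2)² = π(1.1800e-04 m)² = 4.374e-08 m²
R_3 = (1.12×10^-7)(0.454)/(4.374e-08) = 1.162 Ω
R_total = R_1 + R_2 + R_3 = 2.32 Ω

2.32 Ω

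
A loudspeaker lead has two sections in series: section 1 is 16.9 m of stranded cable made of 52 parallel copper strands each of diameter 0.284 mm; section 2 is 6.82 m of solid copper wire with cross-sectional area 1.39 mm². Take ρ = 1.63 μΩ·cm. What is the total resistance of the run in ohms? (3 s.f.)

ρ = 1.63 μΩ·cm = 1.63×10^-8 Ω·m
Section 1: A_strand = π(1.4200e-04)² = 6.335e-08 m²; R₁ = ρL/(N·A_s) = (1.63×10^-8)(16.9)/(52×6.335e-08) = 0.08363 Ω
Section 2: A = 1.39 mm² = 1.390e-06 m²
R₂ = (1.63×10^-8)(6.82)/(1.390e-06) = 0.07998 Ω
R = R₁ + R₂ = 0.164 Ω

0.164 Ω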